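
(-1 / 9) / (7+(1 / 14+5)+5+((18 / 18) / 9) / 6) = -0.01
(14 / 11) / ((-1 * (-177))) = 14 / 1947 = 0.01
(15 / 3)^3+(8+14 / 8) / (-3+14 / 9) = 473 / 4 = 118.25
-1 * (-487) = 487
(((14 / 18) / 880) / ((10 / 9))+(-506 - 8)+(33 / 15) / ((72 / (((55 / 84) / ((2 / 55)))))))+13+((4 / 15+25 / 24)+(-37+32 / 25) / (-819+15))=-111232984879 / 222868800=-499.10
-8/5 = -1.60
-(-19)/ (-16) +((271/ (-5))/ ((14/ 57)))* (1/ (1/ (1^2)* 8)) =-1007/ 35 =-28.77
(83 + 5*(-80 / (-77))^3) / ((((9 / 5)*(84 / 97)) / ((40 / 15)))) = 39238671830 / 258854211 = 151.59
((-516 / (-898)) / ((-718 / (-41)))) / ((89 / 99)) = 523611 / 14345999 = 0.04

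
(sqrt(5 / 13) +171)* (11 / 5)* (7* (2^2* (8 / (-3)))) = -140448 / 5 - 2464* sqrt(65) / 195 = -28191.47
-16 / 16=-1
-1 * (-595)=595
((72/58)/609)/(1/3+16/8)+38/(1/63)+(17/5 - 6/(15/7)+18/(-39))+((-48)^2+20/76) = 239116338394/50893115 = 4698.40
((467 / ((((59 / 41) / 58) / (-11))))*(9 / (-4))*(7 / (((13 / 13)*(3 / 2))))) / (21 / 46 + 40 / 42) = 123904717398 / 80299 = 1543041.85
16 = 16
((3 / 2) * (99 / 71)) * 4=594 / 71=8.37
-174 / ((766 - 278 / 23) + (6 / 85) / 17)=-963815 / 4176073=-0.23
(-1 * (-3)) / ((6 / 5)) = 5 / 2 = 2.50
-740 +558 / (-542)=-200819 / 271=-741.03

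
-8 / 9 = -0.89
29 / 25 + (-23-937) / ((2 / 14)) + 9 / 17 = -2855282 / 425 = -6718.31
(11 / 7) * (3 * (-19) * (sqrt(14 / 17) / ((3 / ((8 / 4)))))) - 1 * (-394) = 394 - 418 * sqrt(238) / 119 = 339.81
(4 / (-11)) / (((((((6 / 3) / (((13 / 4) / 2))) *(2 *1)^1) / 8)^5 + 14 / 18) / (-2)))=0.93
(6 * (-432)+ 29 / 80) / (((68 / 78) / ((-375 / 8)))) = 606443175 / 4352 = 139348.16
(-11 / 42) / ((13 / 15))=-55 / 182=-0.30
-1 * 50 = -50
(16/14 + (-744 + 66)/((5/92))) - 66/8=-12482.31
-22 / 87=-0.25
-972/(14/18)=-8748/7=-1249.71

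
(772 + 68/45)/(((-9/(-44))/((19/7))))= 10264.37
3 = 3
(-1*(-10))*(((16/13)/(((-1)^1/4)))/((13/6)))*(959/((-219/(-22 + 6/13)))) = -343705600/160381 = -2143.06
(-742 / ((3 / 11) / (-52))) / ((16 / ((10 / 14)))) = 6315.83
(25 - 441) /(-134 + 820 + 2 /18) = -288 /475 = -0.61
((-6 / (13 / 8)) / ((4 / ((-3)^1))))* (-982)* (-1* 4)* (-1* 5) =-707040 / 13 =-54387.69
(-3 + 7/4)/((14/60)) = -75/14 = -5.36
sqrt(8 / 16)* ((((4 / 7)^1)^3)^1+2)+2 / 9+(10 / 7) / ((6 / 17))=375* sqrt(2) / 343+269 / 63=5.82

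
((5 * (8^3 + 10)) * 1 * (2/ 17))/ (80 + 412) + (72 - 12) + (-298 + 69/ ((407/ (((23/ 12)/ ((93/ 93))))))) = -268985515/ 1134716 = -237.05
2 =2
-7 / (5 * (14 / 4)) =-2 / 5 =-0.40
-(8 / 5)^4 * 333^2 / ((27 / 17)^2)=-1620545536 / 5625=-288096.98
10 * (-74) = -740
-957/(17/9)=-8613/17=-506.65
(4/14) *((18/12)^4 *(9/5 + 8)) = 567/40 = 14.18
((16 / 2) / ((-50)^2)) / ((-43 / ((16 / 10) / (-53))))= 16 / 7121875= 0.00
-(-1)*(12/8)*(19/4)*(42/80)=1197/320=3.74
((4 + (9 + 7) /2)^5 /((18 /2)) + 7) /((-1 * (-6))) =4609.17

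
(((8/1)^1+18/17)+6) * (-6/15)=-512/85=-6.02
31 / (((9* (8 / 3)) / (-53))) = -1643 / 24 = -68.46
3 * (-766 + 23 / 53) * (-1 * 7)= 852075 / 53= 16076.89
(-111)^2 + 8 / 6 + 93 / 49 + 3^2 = 1812985 / 147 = 12333.23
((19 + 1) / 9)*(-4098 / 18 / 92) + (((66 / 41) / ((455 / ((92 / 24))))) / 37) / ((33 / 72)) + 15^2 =94086275642 / 428635935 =219.50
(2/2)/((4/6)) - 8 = -13/2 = -6.50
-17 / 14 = -1.21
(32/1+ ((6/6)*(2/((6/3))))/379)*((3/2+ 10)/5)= 278967/3790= 73.61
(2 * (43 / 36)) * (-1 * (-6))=43 / 3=14.33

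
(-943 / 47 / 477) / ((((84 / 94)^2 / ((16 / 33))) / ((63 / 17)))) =-177284 / 1873179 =-0.09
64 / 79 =0.81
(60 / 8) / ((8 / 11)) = 165 / 16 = 10.31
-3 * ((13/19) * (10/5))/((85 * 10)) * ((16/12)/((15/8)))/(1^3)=-416/121125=-0.00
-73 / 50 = -1.46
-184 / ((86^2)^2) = -23 / 6837602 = -0.00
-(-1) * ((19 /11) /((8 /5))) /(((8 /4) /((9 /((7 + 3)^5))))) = 171 /3520000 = 0.00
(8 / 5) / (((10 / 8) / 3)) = 96 / 25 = 3.84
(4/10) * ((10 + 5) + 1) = 32/5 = 6.40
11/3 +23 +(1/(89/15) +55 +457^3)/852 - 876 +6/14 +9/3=19670879715/176932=111177.63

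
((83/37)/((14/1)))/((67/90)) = 3735/17353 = 0.22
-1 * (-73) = 73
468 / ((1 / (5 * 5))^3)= 7312500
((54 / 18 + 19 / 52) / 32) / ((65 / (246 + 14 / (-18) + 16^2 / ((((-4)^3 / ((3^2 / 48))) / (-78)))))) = 191345 / 389376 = 0.49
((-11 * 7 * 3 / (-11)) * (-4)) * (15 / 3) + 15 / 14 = -5865 / 14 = -418.93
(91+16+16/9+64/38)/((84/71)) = 1341119/14364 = 93.37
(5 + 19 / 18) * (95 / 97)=10355 / 1746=5.93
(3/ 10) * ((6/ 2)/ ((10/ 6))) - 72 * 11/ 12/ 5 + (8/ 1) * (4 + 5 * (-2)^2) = 8967/ 50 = 179.34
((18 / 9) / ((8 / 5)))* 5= 25 / 4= 6.25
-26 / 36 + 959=958.28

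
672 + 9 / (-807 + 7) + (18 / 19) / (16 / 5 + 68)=909084381 / 1352800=672.00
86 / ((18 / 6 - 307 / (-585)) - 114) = -25155 / 32314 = -0.78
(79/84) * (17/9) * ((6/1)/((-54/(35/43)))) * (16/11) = -26860/114939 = -0.23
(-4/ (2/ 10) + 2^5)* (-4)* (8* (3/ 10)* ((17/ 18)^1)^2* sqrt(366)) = -4624* sqrt(366)/ 45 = -1965.83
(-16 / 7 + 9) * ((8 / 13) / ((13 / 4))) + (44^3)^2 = 8584219293152 / 1183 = 7256313857.27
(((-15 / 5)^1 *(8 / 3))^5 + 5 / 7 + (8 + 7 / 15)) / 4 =-859919 / 105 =-8189.70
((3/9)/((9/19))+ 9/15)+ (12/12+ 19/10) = 227/54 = 4.20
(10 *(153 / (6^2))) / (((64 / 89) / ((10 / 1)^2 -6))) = 355555 / 64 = 5555.55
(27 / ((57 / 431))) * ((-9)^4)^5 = 47159584315681826819079 / 19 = 2482083385035885622056.79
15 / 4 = 3.75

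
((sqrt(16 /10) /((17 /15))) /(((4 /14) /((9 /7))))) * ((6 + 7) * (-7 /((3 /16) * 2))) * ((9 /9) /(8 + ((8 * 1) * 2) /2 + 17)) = -2184 * sqrt(10) /187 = -36.93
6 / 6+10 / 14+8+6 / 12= 143 / 14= 10.21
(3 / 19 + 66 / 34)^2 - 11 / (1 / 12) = -13311744 / 104329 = -127.59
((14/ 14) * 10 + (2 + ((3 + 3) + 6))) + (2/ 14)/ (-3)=503/ 21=23.95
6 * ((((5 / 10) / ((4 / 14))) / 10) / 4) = 21 / 80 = 0.26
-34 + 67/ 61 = -32.90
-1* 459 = -459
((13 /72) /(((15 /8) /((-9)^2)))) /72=13 /120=0.11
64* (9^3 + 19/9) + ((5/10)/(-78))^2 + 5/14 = 7971020207/170352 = 46791.47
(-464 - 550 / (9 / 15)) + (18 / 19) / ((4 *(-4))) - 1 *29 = -642835 / 456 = -1409.73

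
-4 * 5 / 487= -0.04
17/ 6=2.83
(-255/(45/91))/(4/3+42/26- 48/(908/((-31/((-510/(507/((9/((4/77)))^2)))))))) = -20706295554945/118401877501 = -174.88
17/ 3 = 5.67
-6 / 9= -0.67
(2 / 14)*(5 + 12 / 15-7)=-6 / 35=-0.17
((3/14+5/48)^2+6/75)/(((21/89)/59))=2688601267/59270400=45.36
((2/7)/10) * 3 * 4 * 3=36/35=1.03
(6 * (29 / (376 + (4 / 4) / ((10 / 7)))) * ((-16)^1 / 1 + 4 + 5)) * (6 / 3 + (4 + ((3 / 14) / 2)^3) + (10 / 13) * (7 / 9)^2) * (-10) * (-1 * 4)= -836.34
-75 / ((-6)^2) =-2.08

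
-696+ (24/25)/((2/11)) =-17268/25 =-690.72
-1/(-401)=1/401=0.00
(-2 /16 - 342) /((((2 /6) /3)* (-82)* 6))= 8211 /1312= 6.26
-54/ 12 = -9/ 2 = -4.50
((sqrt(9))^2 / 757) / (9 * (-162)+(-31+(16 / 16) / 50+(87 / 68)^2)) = -1040400 / 130156205291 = -0.00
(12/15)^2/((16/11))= 11/25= 0.44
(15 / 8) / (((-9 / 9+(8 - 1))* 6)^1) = 5 / 96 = 0.05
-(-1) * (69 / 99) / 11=23 / 363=0.06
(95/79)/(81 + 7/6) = 570/38947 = 0.01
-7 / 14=-0.50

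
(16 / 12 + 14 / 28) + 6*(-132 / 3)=-1573 / 6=-262.17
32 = 32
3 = 3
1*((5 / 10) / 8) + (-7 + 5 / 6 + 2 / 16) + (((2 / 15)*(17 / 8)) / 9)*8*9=-297 / 80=-3.71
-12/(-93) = 4/31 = 0.13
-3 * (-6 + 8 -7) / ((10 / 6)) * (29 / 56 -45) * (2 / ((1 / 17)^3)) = -110144547 / 28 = -3933733.82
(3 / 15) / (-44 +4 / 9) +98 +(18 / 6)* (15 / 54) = 581113 / 5880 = 98.83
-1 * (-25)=25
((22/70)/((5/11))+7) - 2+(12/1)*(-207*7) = -3041904/175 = -17382.31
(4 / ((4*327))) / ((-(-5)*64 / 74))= 37 / 52320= 0.00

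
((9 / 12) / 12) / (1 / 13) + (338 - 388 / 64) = 1331 / 4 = 332.75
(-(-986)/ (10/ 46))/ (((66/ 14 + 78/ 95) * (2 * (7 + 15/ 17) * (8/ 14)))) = 179462353/ 1973016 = 90.96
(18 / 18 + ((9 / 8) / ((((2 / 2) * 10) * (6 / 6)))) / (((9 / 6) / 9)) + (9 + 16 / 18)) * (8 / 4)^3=4163 / 45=92.51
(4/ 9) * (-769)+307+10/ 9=-101/ 3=-33.67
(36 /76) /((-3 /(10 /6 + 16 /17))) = -7 /17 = -0.41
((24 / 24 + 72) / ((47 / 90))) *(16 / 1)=105120 / 47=2236.60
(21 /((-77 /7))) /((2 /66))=-63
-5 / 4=-1.25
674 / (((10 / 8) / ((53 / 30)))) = 71444 / 75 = 952.59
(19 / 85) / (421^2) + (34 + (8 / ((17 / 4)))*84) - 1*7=2788887154 / 15065485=185.12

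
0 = 0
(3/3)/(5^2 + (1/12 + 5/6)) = 12/311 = 0.04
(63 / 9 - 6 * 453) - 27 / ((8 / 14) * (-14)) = -21661 / 8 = -2707.62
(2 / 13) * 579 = 1158 / 13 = 89.08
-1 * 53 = -53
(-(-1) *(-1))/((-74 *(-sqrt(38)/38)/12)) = -6 *sqrt(38)/37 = -1.00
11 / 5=2.20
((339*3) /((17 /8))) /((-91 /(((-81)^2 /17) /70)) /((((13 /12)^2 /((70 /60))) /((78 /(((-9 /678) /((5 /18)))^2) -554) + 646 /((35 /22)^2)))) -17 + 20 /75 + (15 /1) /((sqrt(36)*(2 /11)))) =-1124189033760 /1304875237005917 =-0.00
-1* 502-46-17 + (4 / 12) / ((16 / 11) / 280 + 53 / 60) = -463557 / 821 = -564.62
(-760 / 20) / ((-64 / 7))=133 / 32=4.16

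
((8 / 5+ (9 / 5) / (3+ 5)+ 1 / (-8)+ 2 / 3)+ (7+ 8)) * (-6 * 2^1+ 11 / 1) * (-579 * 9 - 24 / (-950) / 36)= 1934388077 / 21375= 90497.69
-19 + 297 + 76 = 354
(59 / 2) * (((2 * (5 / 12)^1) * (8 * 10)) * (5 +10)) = 29500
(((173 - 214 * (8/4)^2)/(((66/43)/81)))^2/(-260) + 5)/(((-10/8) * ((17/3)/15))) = 5659107211521/534820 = 10581330.56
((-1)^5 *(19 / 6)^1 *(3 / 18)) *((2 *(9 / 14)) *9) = -6.11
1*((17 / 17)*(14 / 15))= 0.93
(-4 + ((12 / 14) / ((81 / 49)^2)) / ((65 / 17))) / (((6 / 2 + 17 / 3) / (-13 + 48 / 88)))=38151623 / 6776055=5.63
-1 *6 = -6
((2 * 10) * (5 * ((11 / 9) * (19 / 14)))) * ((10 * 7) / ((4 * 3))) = 26125 / 27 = 967.59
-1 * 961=-961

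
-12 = -12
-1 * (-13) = 13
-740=-740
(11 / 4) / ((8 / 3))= 33 / 32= 1.03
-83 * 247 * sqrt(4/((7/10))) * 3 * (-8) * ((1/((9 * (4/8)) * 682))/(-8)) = -41002 * sqrt(70)/7161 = -47.90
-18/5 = -3.60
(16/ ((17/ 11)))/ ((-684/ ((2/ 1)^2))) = -176/ 2907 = -0.06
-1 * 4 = -4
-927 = -927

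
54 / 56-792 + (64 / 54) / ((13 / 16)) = -7759963 / 9828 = -789.58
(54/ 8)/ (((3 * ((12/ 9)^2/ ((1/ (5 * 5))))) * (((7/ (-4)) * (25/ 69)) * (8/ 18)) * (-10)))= 50301/ 2800000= 0.02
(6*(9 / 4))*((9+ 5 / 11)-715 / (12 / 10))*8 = -696618 / 11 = -63328.91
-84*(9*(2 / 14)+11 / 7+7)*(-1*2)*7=11592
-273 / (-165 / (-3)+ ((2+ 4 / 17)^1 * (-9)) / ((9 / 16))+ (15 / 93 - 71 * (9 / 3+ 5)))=20553 / 41302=0.50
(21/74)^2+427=427.08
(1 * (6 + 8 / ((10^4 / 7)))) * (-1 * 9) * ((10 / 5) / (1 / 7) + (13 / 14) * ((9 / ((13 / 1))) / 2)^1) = -27092763 / 35000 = -774.08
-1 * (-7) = 7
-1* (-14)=14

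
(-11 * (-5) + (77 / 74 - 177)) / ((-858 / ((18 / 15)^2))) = 26853 / 132275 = 0.20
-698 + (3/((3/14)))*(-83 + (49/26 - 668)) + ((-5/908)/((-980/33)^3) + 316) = -24151916617228819/2221966073600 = -10869.62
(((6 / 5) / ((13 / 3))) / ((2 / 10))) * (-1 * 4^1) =-72 / 13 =-5.54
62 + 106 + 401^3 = 64481369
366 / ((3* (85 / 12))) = 1464 / 85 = 17.22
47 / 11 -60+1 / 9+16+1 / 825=-98047 / 2475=-39.61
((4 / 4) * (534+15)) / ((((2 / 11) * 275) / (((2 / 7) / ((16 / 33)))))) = 18117 / 2800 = 6.47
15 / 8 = 1.88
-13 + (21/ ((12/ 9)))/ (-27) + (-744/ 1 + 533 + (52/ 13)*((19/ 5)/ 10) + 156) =-20119/ 300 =-67.06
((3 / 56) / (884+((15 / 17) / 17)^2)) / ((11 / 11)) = 250563 / 4134636184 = 0.00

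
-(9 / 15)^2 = -9 / 25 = -0.36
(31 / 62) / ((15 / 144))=24 / 5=4.80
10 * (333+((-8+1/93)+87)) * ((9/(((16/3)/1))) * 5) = 8621325/248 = 34763.41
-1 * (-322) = 322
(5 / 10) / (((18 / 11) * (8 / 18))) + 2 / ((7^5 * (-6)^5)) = 22462555 / 32672808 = 0.69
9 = 9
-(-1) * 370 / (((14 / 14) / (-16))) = -5920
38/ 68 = 19/ 34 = 0.56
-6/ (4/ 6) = -9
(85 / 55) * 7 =10.82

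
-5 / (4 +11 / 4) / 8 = -5 / 54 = -0.09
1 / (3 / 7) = 7 / 3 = 2.33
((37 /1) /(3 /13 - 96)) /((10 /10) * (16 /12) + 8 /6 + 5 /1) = -481 /9545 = -0.05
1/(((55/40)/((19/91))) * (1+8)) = 152/9009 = 0.02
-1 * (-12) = 12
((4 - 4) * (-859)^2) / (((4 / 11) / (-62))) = 0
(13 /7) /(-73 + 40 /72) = -117 /4564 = -0.03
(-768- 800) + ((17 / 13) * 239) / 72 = -1463585 / 936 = -1563.66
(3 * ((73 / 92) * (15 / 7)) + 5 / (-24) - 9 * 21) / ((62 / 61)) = -181.14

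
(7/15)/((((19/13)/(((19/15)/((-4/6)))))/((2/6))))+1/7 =-187/3150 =-0.06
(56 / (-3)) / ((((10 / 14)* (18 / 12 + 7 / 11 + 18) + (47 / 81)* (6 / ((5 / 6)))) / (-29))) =3751440 / 128627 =29.17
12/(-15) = -4/5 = -0.80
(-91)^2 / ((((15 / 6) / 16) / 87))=23054304 / 5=4610860.80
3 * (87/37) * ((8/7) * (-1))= -2088/259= -8.06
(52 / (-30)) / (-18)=13 / 135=0.10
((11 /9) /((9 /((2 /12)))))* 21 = 77 /162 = 0.48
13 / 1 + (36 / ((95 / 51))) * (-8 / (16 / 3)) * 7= -18043 / 95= -189.93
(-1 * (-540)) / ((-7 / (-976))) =527040 / 7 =75291.43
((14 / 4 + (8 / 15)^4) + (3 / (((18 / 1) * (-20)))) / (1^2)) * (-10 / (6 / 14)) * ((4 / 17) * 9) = -10128251 / 57375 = -176.53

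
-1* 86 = -86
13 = 13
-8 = -8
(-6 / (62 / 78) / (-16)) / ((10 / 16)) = 117 / 155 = 0.75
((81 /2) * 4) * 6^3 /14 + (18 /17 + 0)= 2500.49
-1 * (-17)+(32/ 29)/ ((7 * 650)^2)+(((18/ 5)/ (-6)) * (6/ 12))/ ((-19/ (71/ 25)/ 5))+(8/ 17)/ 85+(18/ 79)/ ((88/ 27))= 49559789137511203/ 2864784850427500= 17.30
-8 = -8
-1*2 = -2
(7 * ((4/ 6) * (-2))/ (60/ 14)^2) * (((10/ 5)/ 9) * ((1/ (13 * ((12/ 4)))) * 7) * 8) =-38416/ 236925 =-0.16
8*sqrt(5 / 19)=8*sqrt(95) / 19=4.10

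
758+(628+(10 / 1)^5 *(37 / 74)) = 51386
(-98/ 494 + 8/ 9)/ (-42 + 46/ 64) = -49120/ 2936583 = -0.02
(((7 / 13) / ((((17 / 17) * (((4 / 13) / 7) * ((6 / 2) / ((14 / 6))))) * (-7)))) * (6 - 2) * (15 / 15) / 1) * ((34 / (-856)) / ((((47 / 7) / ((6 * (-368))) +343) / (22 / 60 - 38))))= -605654308 / 25526053215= -0.02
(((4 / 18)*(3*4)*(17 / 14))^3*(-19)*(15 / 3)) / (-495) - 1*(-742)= 686268746 / 916839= 748.52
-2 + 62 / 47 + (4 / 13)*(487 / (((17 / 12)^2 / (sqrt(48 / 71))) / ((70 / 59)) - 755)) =-1493630756219048864 / 1698612009911992019 - 1339242831360*sqrt(213) / 36140681061957277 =-0.88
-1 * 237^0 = -1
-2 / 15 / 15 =-2 / 225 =-0.01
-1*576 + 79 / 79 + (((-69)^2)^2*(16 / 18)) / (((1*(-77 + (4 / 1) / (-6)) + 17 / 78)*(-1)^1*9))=171147209 / 6041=28330.94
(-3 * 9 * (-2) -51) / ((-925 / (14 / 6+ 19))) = -64 / 925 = -0.07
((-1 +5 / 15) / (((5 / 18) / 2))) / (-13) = 24 / 65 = 0.37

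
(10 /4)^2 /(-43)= -25 /172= -0.15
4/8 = 1/2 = 0.50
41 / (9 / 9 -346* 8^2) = -41 / 22143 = -0.00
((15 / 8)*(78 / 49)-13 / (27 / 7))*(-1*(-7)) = -2041 / 756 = -2.70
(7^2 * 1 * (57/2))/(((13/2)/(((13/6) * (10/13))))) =4655/13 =358.08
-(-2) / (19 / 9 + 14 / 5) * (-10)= -900 / 221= -4.07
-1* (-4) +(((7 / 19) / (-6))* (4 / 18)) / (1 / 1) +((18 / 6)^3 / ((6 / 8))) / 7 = 32783 / 3591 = 9.13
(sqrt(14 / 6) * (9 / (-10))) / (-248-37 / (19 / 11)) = 57 * sqrt(21) / 51190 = 0.01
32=32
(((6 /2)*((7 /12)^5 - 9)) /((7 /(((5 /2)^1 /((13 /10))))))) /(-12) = 55567025 /90574848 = 0.61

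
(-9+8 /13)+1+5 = -31 /13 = -2.38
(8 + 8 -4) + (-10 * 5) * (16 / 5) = -148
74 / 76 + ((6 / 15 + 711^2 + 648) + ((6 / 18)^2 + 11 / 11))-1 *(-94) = 865713979 / 1710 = 506265.48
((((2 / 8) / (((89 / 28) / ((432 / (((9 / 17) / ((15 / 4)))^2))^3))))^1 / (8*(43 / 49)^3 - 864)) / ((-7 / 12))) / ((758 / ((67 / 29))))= 4874033.43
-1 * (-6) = 6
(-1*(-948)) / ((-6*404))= -79 / 202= -0.39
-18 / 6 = -3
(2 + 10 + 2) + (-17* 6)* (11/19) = -856/19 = -45.05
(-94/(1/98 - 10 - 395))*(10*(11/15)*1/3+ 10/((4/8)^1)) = 5.21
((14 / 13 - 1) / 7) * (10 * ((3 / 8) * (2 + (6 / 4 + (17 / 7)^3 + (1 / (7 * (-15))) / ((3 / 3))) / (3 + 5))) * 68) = 5565239 / 499408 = 11.14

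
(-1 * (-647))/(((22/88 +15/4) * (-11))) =-647/44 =-14.70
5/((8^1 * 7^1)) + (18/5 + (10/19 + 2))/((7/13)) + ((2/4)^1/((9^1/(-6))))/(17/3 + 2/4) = 2246471/196840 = 11.41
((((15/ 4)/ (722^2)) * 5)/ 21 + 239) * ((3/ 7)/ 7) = 10465297659/ 715201648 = 14.63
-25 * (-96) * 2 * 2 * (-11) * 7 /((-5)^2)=-29568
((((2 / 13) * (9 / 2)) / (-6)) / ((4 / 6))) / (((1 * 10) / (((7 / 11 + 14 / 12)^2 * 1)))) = -14161 / 251680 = -0.06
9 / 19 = 0.47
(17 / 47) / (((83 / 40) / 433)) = 294440 / 3901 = 75.48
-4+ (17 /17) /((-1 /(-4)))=0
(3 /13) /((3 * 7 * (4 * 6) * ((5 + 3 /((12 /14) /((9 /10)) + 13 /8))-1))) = 433 /4883424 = 0.00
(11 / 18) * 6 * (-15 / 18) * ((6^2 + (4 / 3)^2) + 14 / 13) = -125015 / 1053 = -118.72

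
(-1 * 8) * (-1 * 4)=32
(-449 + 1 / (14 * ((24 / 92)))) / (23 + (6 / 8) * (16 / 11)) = -18.63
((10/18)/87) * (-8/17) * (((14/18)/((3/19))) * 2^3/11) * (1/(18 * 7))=-3040/35580303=-0.00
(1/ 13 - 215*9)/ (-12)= 12577/ 78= 161.24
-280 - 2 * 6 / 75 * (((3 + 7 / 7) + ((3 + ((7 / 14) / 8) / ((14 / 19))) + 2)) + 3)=-394707 / 1400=-281.93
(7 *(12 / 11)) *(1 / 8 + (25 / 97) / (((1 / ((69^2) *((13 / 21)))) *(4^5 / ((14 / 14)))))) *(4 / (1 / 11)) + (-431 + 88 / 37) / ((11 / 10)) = -248645893 / 2526656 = -98.41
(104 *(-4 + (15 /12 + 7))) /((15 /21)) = 618.80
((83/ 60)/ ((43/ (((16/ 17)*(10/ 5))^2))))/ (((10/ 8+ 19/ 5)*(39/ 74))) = 6289408/ 146849859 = 0.04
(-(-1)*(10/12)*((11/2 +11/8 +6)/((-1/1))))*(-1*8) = 515/6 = 85.83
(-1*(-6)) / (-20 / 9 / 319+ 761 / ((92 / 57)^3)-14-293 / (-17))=228032551296 / 7001155900231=0.03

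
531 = 531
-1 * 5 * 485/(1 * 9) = -2425/9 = -269.44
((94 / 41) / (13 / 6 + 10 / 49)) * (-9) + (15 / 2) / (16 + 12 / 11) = -88805019 / 10744952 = -8.26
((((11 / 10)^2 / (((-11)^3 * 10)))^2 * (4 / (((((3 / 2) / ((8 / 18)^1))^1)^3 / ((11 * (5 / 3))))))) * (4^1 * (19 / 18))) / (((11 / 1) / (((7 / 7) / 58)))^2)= 304 / 1858998886284375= 0.00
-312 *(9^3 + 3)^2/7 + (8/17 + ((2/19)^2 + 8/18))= -9233691743440/386631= -23882440.22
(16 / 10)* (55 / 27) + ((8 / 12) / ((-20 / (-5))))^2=355 / 108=3.29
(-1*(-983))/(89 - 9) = 983/80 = 12.29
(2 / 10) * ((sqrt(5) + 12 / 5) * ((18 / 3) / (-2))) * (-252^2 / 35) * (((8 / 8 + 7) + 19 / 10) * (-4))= -64665216 / 625 - 5388768 * sqrt(5) / 125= -199861.56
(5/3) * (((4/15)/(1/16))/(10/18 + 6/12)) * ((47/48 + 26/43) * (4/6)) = 52304/7353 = 7.11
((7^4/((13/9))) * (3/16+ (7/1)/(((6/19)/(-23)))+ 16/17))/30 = -76666331/2720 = -28186.15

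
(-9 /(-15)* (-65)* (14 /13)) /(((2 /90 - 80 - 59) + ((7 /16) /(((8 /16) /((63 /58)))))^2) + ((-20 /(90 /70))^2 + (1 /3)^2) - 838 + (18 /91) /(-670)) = 22328341701120 /390208150676971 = 0.06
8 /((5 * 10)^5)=1 /39062500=0.00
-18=-18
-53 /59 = -0.90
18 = 18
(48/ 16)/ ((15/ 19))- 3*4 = -41/ 5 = -8.20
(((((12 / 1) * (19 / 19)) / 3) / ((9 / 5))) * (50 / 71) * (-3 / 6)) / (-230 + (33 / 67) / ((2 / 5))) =0.00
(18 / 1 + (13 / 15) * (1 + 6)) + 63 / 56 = 3023 / 120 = 25.19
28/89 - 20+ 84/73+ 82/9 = -551026/58473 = -9.42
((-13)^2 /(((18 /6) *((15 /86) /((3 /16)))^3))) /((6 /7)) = 94056781 /1152000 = 81.65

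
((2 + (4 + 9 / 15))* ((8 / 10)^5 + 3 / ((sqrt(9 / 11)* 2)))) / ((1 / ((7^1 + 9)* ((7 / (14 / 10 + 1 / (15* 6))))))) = 68124672 / 396875 + 33264* sqrt(11) / 127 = 1040.35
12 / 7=1.71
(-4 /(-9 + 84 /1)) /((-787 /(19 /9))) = 76 /531225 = 0.00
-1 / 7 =-0.14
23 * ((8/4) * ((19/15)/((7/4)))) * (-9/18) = -1748/105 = -16.65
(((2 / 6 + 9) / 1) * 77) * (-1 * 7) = -15092 / 3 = -5030.67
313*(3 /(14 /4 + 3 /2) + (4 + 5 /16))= 123009 /80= 1537.61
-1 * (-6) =6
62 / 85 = 0.73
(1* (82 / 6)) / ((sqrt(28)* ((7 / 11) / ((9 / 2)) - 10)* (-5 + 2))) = 451* sqrt(7) / 13664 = 0.09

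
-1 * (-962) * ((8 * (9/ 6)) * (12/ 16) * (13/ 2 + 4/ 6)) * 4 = 248196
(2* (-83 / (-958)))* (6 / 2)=249 / 479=0.52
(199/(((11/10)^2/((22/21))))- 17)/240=35873/55440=0.65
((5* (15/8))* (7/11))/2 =525/176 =2.98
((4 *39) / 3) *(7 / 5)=364 / 5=72.80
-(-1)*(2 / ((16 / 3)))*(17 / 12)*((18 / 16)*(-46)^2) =80937 / 64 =1264.64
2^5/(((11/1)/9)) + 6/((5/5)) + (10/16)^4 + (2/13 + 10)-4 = 22543647/585728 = 38.49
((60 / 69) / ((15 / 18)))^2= 1.09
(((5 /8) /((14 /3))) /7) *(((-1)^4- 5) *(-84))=45 /7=6.43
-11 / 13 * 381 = -4191 / 13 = -322.38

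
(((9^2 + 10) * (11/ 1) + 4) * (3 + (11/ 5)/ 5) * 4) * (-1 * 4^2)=-1106304/ 5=-221260.80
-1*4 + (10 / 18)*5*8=164 / 9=18.22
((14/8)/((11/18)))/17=63/374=0.17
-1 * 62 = -62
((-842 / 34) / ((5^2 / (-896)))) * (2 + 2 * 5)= 4526592 / 425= 10650.80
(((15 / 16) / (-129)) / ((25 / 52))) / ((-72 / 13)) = 169 / 61920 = 0.00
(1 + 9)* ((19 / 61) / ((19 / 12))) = 120 / 61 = 1.97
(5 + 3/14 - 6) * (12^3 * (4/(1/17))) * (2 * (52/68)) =-988416/7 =-141202.29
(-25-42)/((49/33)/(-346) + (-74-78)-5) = 765006/1792675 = 0.43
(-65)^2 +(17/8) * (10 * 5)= 17325/4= 4331.25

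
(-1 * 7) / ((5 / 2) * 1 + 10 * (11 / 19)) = -38 / 45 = -0.84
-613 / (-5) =122.60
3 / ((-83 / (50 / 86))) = -75 / 3569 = -0.02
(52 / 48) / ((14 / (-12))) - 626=-8777 / 14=-626.93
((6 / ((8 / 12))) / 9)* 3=3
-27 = -27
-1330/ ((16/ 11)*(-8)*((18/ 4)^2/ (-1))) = -7315/ 1296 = -5.64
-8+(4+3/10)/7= -517/70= -7.39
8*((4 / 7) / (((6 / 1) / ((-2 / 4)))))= -8 / 21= -0.38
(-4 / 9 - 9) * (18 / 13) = -170 / 13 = -13.08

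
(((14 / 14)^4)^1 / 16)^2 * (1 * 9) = 9 / 256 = 0.04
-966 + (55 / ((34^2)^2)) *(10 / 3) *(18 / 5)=-322724979 / 334084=-966.00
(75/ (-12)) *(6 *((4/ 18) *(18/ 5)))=-30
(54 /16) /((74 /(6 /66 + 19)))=2835 /3256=0.87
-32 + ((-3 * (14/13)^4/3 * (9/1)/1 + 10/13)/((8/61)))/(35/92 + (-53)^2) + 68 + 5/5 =272905457030/7381961743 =36.97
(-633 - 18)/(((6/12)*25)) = -1302/25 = -52.08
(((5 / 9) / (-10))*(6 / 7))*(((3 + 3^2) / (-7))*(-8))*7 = -32 / 7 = -4.57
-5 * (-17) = 85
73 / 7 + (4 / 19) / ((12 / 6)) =1401 / 133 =10.53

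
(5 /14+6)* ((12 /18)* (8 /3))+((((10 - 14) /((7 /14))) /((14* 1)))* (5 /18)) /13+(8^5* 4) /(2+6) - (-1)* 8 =4478098 /273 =16403.29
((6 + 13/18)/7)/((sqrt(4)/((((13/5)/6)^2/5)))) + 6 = 6824449/1134000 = 6.02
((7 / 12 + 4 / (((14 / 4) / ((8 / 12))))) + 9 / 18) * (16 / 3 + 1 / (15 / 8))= 10.83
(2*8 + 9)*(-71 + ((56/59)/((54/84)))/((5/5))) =-922925/531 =-1738.09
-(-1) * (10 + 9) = 19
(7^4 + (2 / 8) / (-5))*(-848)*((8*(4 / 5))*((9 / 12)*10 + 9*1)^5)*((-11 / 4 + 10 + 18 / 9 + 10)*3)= -23007565149665481 / 25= -920302605986619.24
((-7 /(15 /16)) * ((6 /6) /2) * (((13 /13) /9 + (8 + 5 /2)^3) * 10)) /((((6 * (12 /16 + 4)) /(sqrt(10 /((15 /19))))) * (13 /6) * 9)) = -4667992 * sqrt(114) /180063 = -276.79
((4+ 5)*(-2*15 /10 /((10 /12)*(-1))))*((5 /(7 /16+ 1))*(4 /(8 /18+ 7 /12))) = 373248 /851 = 438.60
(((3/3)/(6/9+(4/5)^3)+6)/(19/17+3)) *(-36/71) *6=-5.06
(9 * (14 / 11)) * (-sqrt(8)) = -252 * sqrt(2) / 11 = -32.40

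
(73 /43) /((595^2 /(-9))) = -657 /15223075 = -0.00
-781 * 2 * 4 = -6248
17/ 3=5.67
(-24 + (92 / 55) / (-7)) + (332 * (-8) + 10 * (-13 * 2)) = -1131992 / 385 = -2940.24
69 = 69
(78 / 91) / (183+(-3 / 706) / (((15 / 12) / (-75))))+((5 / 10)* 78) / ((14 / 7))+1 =6189993 / 301882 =20.50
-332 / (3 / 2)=-664 / 3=-221.33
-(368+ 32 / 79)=-29104 / 79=-368.41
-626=-626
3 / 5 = 0.60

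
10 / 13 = 0.77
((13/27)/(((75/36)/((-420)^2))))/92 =10192/23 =443.13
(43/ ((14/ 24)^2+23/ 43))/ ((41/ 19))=5058864/ 222179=22.77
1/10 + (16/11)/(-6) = -47/330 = -0.14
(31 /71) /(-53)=-31 /3763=-0.01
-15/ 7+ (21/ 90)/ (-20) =-9049/ 4200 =-2.15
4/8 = 1/2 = 0.50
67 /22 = 3.05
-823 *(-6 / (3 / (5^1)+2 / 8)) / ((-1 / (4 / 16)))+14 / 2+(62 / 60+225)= -1219.32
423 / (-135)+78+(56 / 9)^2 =113.58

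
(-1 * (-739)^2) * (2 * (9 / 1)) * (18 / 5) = -176943204 / 5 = -35388640.80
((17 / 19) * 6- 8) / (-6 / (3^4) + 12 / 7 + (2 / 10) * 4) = -23625 / 21907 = -1.08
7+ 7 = 14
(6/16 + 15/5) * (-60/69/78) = -45/1196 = -0.04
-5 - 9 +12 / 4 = -11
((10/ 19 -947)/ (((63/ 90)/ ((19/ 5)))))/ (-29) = 5138/ 29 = 177.17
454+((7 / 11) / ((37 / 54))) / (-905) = 454.00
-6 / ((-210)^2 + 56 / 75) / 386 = -225 / 638358308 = -0.00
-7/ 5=-1.40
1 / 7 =0.14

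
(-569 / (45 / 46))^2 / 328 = 171269569 / 166050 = 1031.43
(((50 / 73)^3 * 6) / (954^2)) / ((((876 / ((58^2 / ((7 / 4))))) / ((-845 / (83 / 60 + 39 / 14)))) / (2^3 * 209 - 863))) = -2874559025000000 / 3771317444077413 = -0.76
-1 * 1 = -1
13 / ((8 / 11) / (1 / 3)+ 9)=143 / 123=1.16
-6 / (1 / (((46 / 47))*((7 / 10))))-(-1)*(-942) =-222336 / 235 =-946.11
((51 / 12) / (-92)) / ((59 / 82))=-697 / 10856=-0.06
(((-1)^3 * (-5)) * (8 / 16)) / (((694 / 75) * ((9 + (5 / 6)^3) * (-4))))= -0.01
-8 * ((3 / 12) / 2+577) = -4617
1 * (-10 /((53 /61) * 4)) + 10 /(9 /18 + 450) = -5145 /1802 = -2.86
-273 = -273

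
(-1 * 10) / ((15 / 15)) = -10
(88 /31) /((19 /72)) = 10.76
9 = 9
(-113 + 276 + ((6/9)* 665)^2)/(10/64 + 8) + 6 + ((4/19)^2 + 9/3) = 20458949069/847989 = 24126.43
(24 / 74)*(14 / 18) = 28 / 111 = 0.25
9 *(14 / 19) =126 / 19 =6.63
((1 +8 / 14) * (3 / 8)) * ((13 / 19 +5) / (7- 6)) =891 / 266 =3.35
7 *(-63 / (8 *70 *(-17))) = 63 / 1360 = 0.05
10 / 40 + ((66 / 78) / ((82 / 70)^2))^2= 1203856109 / 1910214436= 0.63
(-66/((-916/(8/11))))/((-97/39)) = -468/22213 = -0.02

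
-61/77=-0.79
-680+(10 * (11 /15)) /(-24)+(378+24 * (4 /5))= -50959 /180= -283.11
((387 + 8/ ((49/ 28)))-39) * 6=14808/ 7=2115.43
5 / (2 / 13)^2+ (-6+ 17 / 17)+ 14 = 881 / 4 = 220.25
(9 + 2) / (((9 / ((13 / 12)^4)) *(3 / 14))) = 2199197 / 279936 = 7.86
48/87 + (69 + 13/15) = 30632/435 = 70.42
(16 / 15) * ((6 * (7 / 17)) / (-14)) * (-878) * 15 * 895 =37718880 / 17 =2218757.65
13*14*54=9828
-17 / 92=-0.18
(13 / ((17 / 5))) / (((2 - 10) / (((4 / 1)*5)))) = -325 / 34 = -9.56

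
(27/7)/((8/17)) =8.20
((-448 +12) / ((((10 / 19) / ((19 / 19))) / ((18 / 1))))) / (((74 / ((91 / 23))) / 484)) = -1641872232 / 4255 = -385868.91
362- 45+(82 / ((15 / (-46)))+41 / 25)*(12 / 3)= -51173 / 75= -682.31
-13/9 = -1.44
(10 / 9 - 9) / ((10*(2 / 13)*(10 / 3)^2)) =-923 / 2000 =-0.46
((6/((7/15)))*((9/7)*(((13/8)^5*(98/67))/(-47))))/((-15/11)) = 110274021/25796608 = 4.27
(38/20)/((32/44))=209/80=2.61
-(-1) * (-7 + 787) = 780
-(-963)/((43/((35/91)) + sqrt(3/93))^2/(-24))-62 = -166425766767182/2606548899361 + 2781304500 * sqrt(31)/2606548899361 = -63.84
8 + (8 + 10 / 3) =58 / 3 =19.33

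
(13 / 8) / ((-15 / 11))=-143 / 120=-1.19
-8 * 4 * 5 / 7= -160 / 7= -22.86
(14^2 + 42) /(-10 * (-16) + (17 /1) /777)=1.49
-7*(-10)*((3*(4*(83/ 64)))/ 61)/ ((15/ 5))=2905/ 488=5.95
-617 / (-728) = 617 / 728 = 0.85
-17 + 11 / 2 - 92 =-207 / 2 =-103.50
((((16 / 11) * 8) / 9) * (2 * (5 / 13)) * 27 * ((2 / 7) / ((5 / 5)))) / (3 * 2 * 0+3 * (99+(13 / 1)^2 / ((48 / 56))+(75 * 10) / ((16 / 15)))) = 61440 / 24006983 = 0.00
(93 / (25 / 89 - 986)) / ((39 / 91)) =-19313 / 87729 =-0.22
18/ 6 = 3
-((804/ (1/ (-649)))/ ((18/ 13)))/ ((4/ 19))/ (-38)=-565279/ 12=-47106.58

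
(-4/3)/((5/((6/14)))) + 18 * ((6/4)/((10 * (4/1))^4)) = -2047811/17920000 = -0.11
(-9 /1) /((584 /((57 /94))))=-513 /54896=-0.01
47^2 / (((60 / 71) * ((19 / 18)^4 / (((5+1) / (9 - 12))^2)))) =5488110288 / 651605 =8422.45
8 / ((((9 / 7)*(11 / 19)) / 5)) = 5320 / 99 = 53.74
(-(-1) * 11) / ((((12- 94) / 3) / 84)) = -1386 / 41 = -33.80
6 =6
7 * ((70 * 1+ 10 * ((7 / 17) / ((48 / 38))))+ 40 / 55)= 1162189 / 2244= 517.91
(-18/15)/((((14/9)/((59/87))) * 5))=-531/5075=-0.10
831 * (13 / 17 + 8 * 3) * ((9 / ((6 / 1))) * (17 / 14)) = 1049553 / 28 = 37484.04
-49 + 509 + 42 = 502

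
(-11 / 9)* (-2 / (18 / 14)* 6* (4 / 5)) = 1232 / 135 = 9.13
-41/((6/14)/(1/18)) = -287/54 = -5.31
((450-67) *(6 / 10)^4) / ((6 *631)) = 0.01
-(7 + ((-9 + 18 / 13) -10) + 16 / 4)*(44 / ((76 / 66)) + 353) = 639238 / 247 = 2588.01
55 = 55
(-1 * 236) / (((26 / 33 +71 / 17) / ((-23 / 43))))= 3045108 / 119755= 25.43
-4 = -4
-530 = -530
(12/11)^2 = 144/121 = 1.19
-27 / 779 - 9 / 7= -7200 / 5453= -1.32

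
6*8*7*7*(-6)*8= -112896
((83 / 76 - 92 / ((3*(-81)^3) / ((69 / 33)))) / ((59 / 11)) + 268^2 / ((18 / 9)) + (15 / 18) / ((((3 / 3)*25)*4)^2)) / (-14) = -256734345224244361 / 100085220648000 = -2565.16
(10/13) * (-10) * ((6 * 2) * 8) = -9600/13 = -738.46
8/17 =0.47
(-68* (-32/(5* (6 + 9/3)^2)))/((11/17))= 36992/4455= 8.30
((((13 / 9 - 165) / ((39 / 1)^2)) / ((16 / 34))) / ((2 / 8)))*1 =-12512 / 13689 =-0.91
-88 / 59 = -1.49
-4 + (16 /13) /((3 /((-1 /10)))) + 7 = 577 /195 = 2.96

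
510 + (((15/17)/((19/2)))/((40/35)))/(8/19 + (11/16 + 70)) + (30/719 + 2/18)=1213157037131/2378021319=510.15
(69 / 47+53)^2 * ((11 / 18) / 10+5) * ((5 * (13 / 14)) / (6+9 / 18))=1492582400 / 139167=10725.12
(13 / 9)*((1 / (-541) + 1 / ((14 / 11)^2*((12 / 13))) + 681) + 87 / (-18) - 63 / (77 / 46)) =38768969837 / 41990256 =923.28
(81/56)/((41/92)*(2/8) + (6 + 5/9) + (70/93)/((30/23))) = 1039554/5206313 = 0.20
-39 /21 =-13 /7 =-1.86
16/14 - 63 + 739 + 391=7477/7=1068.14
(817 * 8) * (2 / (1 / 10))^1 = 130720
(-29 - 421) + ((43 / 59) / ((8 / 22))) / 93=-9876127 / 21948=-449.98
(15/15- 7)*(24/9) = -16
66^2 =4356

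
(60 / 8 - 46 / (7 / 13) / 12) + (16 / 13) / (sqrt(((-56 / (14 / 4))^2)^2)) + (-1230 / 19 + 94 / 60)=-26053021 / 414960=-62.78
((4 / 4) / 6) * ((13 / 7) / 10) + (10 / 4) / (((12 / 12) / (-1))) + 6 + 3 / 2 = 2113 / 420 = 5.03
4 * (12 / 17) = 48 / 17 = 2.82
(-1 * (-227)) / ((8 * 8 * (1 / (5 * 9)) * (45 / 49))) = 11123 / 64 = 173.80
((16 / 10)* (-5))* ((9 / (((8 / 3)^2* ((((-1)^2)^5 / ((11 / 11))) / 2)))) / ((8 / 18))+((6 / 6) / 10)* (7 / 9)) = -33253 / 720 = -46.18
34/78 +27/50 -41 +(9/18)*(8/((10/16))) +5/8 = -257393/7800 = -33.00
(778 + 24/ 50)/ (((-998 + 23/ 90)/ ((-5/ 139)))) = 350316/ 12481783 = 0.03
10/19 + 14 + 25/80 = 4511/304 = 14.84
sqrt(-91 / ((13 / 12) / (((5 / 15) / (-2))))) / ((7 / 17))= 17 * sqrt(14) / 7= 9.09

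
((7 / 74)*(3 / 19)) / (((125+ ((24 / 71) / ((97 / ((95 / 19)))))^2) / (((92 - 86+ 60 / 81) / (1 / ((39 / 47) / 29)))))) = 56110599727 / 2434700973252525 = 0.00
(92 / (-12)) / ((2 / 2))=-23 / 3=-7.67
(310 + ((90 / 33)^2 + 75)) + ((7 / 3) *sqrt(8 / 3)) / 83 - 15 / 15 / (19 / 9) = 14 *sqrt(6) / 747 + 901126 / 2299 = 392.01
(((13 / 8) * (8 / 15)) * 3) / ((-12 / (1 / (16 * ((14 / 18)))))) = -0.02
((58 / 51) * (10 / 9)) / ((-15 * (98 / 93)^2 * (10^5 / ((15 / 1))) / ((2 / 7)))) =-0.00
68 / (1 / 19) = 1292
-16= -16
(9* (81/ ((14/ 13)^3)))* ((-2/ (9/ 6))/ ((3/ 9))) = -1601613/ 686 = -2334.71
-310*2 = -620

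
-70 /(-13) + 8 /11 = 874 /143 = 6.11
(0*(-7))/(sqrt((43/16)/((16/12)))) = 0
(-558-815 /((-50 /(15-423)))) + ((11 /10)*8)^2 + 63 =-176699 /25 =-7067.96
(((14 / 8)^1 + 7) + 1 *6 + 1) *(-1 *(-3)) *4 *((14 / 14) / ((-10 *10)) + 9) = 169911 / 100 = 1699.11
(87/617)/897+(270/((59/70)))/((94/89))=155159507567/511571359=303.30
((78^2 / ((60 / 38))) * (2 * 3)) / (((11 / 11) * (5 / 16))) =1849536 / 25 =73981.44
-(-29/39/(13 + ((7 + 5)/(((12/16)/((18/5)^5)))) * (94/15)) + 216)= -7981794715651/36952755411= -216.00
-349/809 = -0.43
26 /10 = 13 /5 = 2.60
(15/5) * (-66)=-198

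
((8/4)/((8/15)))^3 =3375/64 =52.73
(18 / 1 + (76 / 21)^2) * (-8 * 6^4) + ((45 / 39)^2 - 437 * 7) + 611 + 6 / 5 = -13451010789 / 41405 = -324864.41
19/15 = 1.27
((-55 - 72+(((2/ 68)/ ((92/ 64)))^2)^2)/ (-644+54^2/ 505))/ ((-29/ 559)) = -837941955474805545/ 218459393146437376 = -3.84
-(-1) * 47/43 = 47/43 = 1.09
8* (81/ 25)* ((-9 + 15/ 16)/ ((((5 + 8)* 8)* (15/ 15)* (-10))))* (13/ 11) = 10449/ 44000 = 0.24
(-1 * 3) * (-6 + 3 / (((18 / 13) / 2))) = 5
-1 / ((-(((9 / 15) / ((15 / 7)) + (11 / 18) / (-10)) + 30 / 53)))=47700 / 37441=1.27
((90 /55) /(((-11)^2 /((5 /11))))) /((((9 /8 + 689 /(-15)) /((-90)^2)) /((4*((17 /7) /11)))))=-5948640000 /6061798589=-0.98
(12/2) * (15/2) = 45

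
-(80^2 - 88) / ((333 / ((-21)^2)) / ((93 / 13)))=-28763784 / 481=-59799.97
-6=-6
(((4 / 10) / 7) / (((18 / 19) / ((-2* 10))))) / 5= -76 / 315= -0.24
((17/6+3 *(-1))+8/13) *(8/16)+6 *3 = 18.22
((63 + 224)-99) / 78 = 94 / 39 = 2.41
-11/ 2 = -5.50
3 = 3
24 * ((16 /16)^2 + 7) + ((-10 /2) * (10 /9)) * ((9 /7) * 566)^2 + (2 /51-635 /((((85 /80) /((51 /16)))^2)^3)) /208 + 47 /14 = -117715898539 /39984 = -2944075.09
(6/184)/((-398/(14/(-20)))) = 21/366160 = 0.00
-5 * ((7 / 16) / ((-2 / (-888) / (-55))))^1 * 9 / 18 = 213675 / 8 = 26709.38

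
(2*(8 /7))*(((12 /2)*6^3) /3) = 6912 /7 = 987.43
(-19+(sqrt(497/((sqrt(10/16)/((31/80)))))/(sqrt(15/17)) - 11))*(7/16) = -5.86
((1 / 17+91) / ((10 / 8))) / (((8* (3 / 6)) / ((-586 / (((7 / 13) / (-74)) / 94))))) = 82029770784 / 595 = 137865160.98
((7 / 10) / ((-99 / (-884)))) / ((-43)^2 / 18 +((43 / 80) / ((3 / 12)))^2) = 247520 / 4250851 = 0.06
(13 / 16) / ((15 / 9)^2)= 117 / 400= 0.29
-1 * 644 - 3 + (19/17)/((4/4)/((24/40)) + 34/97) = -6450884/9979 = -646.45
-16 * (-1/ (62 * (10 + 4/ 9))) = 36/ 1457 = 0.02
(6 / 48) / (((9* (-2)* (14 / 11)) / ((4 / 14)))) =-11 / 7056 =-0.00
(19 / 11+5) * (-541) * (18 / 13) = -720612 / 143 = -5039.24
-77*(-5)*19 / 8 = 7315 / 8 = 914.38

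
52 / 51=1.02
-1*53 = -53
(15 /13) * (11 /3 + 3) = 100 /13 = 7.69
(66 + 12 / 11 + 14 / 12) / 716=0.10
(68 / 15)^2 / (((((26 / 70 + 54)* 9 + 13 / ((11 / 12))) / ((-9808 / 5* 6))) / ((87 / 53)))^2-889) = -8871890587298185216 / 383779965142061888375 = -0.02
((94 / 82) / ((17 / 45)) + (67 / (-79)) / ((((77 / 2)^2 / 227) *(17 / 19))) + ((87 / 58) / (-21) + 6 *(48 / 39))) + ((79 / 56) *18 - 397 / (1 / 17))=-113969197628399 / 16976363404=-6713.40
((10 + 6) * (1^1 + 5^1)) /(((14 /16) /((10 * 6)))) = 46080 /7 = 6582.86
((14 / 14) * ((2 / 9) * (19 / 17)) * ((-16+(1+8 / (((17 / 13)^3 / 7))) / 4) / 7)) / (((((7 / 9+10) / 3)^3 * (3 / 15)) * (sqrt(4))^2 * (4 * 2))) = -5535067365 / 4878551144512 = -0.00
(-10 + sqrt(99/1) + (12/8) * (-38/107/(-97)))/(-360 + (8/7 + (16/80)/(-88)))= 319497640/11471773773-3080 * sqrt(11)/368429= 0.00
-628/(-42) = 314/21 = 14.95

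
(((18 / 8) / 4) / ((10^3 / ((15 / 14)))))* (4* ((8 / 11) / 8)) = 27 / 123200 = 0.00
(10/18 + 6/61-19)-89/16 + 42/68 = -3477989/149328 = -23.29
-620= -620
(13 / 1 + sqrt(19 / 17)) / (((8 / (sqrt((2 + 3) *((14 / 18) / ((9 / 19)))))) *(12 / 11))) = 11 *sqrt(665) *(sqrt(323) + 221) / 14688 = 4.62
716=716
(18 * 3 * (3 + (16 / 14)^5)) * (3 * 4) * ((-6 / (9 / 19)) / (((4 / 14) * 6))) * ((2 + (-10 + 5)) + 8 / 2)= -56901276 / 2401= -23698.99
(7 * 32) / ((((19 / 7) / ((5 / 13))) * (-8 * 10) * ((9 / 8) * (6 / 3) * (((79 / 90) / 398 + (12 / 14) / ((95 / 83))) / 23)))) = -10921120 / 2022449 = -5.40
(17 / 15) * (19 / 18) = 323 / 270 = 1.20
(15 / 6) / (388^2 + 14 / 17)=85 / 5118524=0.00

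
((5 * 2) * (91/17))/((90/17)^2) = 1547/810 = 1.91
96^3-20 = 884716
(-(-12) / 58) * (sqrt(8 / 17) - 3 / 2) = -9 / 29 + 12 * sqrt(34) / 493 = -0.17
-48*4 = -192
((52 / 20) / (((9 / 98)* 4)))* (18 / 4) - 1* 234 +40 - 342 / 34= -58551 / 340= -172.21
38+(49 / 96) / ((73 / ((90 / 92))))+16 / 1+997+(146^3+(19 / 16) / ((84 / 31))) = 3512572036039 / 1128288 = 3113187.45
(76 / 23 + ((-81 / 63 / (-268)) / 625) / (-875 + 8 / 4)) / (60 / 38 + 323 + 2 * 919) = 164229729563 / 107482557927500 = 0.00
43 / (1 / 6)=258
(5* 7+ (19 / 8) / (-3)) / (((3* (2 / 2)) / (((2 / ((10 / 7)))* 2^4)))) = 255.42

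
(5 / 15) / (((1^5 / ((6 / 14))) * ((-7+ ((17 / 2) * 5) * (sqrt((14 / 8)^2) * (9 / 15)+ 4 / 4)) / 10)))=80 / 4487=0.02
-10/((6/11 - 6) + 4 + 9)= -110/83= -1.33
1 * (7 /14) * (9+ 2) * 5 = 55 /2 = 27.50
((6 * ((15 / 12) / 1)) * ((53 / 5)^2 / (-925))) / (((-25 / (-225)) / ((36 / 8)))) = -682587 / 18500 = -36.90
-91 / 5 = -18.20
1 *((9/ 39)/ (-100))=-3/ 1300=-0.00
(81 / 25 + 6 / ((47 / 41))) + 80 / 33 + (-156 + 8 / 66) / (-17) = 4409359 / 219725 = 20.07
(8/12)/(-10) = -1/15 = -0.07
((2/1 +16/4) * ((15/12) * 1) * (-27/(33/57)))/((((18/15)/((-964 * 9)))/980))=27261076500/11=2478279681.82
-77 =-77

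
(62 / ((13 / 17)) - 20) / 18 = 397 / 117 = 3.39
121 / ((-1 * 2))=-121 / 2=-60.50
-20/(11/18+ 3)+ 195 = 2463/13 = 189.46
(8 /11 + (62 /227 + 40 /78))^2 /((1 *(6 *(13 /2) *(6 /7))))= 76004456654 /1109563496613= 0.07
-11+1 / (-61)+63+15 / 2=7257 / 122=59.48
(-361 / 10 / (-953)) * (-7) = -2527 / 9530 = -0.27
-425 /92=-4.62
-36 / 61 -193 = -11809 / 61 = -193.59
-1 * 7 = -7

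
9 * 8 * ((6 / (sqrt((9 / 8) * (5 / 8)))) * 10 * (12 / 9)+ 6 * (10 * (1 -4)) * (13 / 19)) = -168480 / 19+ 3072 * sqrt(5) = -1998.17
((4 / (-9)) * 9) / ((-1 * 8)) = 1 / 2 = 0.50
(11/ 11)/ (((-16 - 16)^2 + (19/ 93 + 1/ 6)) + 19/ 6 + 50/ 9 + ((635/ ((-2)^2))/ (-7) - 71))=7812/ 7338707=0.00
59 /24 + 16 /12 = 3.79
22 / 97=0.23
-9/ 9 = -1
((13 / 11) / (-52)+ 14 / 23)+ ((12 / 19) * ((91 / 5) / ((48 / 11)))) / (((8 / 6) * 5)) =1886459 / 1922800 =0.98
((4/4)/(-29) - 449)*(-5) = 2245.17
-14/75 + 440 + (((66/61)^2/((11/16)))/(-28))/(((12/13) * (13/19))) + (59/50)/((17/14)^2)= 9948092128/22582749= 440.52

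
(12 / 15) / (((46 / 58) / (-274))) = -276.38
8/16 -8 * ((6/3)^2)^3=-1023/2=-511.50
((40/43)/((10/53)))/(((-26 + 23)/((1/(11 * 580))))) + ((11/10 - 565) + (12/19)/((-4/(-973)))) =-641552723/1563738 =-410.27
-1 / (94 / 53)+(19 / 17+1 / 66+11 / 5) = 365047 / 131835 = 2.77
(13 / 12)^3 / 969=2197 / 1674432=0.00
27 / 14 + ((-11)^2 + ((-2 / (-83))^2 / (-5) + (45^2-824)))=638438019 / 482230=1323.93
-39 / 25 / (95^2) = -39 / 225625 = -0.00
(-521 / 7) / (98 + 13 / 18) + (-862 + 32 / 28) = -10717580 / 12439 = -861.61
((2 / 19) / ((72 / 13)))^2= 169 / 467856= 0.00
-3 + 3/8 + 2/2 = -13/8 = -1.62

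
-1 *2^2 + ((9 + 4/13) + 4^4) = 261.31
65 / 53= 1.23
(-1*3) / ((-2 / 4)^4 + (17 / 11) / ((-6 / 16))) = 1584 / 2143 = 0.74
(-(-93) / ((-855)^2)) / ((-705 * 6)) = -31 / 1030745250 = -0.00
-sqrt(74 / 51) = -sqrt(3774) / 51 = -1.20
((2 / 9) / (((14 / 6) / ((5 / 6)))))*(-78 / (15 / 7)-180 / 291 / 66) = -64748 / 22407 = -2.89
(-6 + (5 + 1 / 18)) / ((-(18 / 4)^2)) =34 / 729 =0.05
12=12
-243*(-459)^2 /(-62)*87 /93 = 1484669007 /1922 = 772460.46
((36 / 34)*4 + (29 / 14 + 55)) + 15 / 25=73669 / 1190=61.91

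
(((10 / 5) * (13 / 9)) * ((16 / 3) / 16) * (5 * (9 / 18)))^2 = 4225 / 729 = 5.80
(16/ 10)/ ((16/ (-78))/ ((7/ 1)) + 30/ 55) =12012/ 3875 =3.10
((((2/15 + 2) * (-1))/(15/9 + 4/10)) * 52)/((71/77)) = -128128/2201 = -58.21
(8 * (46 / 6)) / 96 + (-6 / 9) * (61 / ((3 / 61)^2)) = -1815779 / 108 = -16812.77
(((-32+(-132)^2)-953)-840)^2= 243328801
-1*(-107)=107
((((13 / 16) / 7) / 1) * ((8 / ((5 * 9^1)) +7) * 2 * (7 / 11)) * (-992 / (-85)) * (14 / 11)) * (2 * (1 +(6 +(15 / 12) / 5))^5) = 1099377075251 / 1742400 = 630955.62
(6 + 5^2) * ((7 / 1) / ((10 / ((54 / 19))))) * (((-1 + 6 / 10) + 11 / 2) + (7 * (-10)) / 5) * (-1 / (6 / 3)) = 521451 / 1900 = 274.45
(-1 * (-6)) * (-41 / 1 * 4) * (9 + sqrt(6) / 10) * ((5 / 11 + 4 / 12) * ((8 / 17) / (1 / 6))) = -3684096 / 187 - 204672 * sqrt(6) / 935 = -20237.24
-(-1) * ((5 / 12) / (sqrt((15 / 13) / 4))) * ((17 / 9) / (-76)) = -17 * sqrt(195) / 12312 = -0.02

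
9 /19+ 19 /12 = 2.06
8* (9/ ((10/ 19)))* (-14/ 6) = -1596/ 5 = -319.20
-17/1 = -17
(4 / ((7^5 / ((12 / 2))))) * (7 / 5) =24 / 12005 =0.00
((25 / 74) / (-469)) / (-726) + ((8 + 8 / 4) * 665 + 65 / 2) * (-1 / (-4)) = 84187992785 / 50393112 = 1670.63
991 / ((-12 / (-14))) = 6937 / 6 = 1156.17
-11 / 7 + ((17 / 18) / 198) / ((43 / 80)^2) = -1.55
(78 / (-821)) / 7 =-78 / 5747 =-0.01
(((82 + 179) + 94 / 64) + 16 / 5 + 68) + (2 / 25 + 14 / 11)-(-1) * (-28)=2701789 / 8800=307.02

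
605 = 605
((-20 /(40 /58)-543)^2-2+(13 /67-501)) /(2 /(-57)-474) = -62379774 /90517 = -689.15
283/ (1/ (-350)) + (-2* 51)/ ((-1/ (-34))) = -102518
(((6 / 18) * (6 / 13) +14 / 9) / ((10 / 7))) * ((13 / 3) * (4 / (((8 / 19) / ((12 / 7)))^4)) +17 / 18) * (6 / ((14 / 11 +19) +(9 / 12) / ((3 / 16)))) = 45294224030 / 32144931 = 1409.06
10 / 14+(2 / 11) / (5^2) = 1389 / 1925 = 0.72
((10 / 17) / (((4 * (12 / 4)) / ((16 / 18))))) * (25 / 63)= 500 / 28917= 0.02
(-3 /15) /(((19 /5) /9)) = -0.47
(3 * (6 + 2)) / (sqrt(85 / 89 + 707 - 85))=0.96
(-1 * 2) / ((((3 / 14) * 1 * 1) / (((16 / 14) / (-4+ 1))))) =3.56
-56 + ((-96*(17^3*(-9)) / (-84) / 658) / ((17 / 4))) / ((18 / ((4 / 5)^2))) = -3261192 / 57575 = -56.64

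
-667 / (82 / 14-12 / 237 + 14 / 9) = -3319659 / 36641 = -90.60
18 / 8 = 9 / 4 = 2.25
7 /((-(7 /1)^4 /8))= -8 /343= -0.02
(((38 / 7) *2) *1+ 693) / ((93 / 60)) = 454.10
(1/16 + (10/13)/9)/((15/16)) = 277/1755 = 0.16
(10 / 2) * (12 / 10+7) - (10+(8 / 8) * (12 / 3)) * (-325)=4591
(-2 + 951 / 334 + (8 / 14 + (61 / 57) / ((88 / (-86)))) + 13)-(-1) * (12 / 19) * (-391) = -684805829 / 2931852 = -233.57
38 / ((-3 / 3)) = -38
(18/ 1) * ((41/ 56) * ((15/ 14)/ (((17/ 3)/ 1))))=16605/ 6664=2.49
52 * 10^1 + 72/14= 525.14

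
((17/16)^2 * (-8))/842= -289/26944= -0.01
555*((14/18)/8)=1295/24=53.96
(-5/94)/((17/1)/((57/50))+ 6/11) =-3135/911048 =-0.00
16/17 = 0.94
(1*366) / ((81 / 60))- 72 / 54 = 2428 / 9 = 269.78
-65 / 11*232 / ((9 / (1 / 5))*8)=-377 / 99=-3.81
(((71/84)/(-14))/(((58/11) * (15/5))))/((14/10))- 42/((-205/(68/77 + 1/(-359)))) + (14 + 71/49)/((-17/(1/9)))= 33581817747/438058399856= 0.08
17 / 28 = 0.61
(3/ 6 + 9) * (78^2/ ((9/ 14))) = 89908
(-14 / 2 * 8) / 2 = -28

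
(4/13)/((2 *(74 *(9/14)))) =14/4329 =0.00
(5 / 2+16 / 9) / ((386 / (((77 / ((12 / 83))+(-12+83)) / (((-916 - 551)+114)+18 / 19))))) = -10596509 / 2141846064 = -0.00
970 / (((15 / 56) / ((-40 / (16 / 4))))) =-108640 / 3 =-36213.33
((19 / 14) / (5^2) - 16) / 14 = -5581 / 4900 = -1.14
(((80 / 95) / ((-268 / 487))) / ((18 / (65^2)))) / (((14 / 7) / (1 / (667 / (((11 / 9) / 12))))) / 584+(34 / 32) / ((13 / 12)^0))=-813406880 / 53194851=-15.29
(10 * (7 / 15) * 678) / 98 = 226 / 7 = 32.29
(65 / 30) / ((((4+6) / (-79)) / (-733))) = 752791 / 60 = 12546.52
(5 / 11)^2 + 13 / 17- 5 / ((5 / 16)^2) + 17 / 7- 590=-45918419 / 71995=-637.80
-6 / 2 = -3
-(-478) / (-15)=-478 / 15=-31.87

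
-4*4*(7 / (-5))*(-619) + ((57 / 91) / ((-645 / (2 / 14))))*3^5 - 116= -382970929 / 27391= -13981.63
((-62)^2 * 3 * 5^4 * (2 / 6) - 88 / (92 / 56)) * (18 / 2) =497306412 / 23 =21622017.91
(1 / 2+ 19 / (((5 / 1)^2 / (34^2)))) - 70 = 40453 / 50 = 809.06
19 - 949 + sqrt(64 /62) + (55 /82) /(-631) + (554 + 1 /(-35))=-680978387 /1810970 + 4 * sqrt(62) /31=-375.01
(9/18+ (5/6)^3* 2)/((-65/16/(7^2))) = -35084/1755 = -19.99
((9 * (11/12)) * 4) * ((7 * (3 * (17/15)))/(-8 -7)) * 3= -3927/25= -157.08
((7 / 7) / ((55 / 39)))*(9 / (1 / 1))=6.38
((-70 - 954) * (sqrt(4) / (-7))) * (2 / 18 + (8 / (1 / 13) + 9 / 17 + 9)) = 35608576 / 1071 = 33247.97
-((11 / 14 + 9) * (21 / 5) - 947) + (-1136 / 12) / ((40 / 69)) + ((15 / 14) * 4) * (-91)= 1763 / 5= 352.60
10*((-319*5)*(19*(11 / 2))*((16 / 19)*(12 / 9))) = -5614400 / 3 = -1871466.67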